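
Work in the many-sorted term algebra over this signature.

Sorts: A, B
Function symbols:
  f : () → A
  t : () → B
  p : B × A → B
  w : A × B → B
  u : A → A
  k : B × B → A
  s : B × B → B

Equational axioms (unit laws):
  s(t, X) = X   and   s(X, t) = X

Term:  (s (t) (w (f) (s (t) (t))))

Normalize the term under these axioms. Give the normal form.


1. (s (t) (w (f) (s (t) (t))))  →  (w (f) (s (t) (t)))
2. (w (f) (s (t) (t)))  →  (w (f) (t))

normal form = (w (f) (t))


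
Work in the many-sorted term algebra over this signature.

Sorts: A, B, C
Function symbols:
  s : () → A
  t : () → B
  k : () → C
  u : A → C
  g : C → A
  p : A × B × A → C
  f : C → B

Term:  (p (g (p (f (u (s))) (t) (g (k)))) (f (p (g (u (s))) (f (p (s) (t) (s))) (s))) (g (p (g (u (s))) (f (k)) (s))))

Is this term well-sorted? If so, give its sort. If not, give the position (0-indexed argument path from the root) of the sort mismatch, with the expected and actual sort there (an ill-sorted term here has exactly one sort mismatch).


ill-sorted at position [0, 0, 0]: expected A, got B

          (s) : A
        (u (s)) : C
      (f (u (s))) : B
      (t) : B
        (k) : C
      (g (k)) : A
    (p (f (u (s))) (t) (g (k))) : ✗ arg 0 at [0, 0, 0] has sort B, expected A
          (s) : A
        (u (s)) : C
      (g (u (s))) : A
          (s) : A
          (t) : B
          (s) : A
        (p (s) (t) (s)) : C
      (f (p (s) (t) (s))) : B
      (s) : A
    (p (g (u (s))) (f (p (s) (t) (s))) (s)) : C
  (f (p (g (u (s))) (f (p (s) (t) (s))) (s))) : B
          (s) : A
        (u (s)) : C
      (g (u (s))) : A
        (k) : C
      (f (k)) : B
      (s) : A
    (p (g (u (s))) (f (k)) (s)) : C
  (g (p (g (u (s))) (f (k)) (s))) : A


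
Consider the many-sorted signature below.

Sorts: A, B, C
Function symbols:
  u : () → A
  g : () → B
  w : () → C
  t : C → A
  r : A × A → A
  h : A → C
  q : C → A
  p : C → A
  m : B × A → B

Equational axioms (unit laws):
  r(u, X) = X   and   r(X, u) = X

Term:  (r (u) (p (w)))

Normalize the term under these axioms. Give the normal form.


1. (r (u) (p (w)))  →  (p (w))

normal form = (p (w))


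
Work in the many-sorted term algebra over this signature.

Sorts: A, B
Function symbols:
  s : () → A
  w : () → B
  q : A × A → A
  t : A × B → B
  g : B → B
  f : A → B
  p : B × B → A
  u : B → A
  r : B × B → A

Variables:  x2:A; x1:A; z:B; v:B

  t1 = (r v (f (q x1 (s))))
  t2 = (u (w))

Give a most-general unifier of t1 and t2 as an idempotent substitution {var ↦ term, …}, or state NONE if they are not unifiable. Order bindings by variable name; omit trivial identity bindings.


head clash or occurs-check failure — not unifiable

NONE (not unifiable)


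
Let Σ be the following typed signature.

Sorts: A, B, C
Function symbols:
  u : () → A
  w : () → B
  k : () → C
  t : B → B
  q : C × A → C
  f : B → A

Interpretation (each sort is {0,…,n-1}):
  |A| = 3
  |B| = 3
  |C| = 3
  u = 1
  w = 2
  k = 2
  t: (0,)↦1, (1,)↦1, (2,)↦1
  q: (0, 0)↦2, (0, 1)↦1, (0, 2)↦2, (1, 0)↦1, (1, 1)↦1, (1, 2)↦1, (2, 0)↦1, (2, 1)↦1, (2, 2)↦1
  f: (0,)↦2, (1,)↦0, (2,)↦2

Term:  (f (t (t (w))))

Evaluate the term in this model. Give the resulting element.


  w = 2
  (t (w)) = t(2,) = 1
  (t (t (w))) = t(1,) = 1
  (f (t (t (w)))) = f(1,) = 0

value = 0


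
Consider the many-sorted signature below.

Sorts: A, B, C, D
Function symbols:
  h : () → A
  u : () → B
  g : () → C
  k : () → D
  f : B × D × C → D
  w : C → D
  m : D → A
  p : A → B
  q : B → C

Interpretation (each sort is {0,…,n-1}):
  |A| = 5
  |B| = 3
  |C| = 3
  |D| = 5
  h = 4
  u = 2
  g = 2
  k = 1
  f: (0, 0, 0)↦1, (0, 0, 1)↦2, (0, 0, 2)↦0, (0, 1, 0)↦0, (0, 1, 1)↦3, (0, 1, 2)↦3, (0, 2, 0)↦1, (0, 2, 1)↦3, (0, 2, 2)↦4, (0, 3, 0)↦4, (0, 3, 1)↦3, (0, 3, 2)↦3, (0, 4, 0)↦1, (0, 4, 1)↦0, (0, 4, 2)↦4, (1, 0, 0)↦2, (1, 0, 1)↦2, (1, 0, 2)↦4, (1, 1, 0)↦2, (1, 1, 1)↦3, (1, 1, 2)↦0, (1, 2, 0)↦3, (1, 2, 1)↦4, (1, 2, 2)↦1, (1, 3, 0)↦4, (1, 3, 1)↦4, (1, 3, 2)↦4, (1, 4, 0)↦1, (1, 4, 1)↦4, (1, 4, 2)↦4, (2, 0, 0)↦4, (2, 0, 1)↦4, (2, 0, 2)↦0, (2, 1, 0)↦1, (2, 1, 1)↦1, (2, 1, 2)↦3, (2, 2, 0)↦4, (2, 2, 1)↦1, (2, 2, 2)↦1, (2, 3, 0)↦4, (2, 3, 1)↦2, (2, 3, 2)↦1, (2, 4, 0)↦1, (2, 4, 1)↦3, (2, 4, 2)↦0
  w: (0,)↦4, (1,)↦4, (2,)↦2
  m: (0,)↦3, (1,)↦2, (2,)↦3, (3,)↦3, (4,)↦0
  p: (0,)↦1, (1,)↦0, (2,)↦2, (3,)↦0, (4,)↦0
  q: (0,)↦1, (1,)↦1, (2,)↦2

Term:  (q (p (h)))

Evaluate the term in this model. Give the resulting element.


value = 1

  h = 4
  (p (h)) = p(4,) = 0
  (q (p (h))) = q(0,) = 1


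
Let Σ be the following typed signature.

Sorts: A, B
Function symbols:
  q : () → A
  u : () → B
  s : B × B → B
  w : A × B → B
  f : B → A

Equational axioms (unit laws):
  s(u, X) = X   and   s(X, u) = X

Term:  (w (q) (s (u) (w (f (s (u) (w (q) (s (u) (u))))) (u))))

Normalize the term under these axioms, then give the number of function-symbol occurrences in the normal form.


1. (w (q) (s (u) (w (f (s (u) (w (q) (s (u) (u))))) (u))))  →  (w (q) (w (f (s (u) (w (q) (s (u) (u))))) (u)))
2. (w (q) (w (f (s (u) (w (q) (s (u) (u))))) (u)))  →  (w (q) (w (f (w (q) (s (u) (u)))) (u)))
3. (w (q) (w (f (w (q) (s (u) (u)))) (u)))  →  (w (q) (w (f (w (q) (u))) (u)))
normal form: (w (q) (w (f (w (q) (u))) (u)))

size = 8


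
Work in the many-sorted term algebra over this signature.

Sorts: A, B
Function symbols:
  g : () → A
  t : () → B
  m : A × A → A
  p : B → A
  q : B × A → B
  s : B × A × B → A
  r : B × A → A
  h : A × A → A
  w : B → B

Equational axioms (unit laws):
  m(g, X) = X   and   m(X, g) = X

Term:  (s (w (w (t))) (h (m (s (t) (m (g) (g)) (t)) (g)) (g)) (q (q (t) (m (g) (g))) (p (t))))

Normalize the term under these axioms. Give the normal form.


normal form = (s (w (w (t))) (h (s (t) (g) (t)) (g)) (q (q (t) (g)) (p (t))))

1. (s (w (w (t))) (h (m (s (t) (m (g) (g)) (t)) (g)) (g)) (q (q (t) (m (g) (g))) (p (t))))  →  (s (w (w (t))) (h (s (t) (m (g) (g)) (t)) (g)) (q (q (t) (m (g) (g))) (p (t))))
2. (s (w (w (t))) (h (s (t) (m (g) (g)) (t)) (g)) (q (q (t) (m (g) (g))) (p (t))))  →  (s (w (w (t))) (h (s (t) (g) (t)) (g)) (q (q (t) (m (g) (g))) (p (t))))
3. (s (w (w (t))) (h (s (t) (g) (t)) (g)) (q (q (t) (m (g) (g))) (p (t))))  →  (s (w (w (t))) (h (s (t) (g) (t)) (g)) (q (q (t) (g)) (p (t))))


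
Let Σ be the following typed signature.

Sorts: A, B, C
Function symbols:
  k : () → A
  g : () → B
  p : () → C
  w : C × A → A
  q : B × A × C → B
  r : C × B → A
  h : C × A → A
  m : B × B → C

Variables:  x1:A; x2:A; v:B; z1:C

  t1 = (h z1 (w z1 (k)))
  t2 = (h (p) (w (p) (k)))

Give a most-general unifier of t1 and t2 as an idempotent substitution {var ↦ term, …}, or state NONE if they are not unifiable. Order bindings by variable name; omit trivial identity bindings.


{z1 ↦ (p)}


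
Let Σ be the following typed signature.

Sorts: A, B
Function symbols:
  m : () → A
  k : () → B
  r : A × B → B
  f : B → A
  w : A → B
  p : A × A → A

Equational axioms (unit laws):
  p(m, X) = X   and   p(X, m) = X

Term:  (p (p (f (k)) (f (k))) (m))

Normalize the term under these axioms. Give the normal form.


normal form = (p (f (k)) (f (k)))

1. (p (p (f (k)) (f (k))) (m))  →  (p (f (k)) (f (k)))


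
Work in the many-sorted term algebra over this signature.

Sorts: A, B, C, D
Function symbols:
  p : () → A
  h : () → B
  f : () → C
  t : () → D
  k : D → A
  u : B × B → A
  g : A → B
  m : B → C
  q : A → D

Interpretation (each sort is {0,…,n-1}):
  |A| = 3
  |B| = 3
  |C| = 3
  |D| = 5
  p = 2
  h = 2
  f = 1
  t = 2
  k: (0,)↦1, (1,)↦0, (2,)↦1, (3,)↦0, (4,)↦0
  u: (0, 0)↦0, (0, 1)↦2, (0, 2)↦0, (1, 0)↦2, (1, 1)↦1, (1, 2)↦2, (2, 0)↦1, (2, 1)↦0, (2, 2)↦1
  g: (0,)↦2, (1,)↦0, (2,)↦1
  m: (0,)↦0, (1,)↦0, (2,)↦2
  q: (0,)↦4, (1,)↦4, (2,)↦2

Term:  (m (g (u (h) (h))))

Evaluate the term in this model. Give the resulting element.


  h = 2
  h = 2
  (u (h) (h)) = u(2, 2) = 1
  (g (u (h) (h))) = g(1,) = 0
  (m (g (u (h) (h)))) = m(0,) = 0

value = 0


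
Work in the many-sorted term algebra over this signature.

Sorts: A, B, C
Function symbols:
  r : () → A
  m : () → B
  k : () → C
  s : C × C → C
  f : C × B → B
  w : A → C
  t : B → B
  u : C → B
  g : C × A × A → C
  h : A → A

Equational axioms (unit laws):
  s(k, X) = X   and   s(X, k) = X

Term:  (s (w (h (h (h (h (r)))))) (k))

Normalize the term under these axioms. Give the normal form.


normal form = (w (h (h (h (h (r))))))

1. (s (w (h (h (h (h (r)))))) (k))  →  (w (h (h (h (h (r))))))


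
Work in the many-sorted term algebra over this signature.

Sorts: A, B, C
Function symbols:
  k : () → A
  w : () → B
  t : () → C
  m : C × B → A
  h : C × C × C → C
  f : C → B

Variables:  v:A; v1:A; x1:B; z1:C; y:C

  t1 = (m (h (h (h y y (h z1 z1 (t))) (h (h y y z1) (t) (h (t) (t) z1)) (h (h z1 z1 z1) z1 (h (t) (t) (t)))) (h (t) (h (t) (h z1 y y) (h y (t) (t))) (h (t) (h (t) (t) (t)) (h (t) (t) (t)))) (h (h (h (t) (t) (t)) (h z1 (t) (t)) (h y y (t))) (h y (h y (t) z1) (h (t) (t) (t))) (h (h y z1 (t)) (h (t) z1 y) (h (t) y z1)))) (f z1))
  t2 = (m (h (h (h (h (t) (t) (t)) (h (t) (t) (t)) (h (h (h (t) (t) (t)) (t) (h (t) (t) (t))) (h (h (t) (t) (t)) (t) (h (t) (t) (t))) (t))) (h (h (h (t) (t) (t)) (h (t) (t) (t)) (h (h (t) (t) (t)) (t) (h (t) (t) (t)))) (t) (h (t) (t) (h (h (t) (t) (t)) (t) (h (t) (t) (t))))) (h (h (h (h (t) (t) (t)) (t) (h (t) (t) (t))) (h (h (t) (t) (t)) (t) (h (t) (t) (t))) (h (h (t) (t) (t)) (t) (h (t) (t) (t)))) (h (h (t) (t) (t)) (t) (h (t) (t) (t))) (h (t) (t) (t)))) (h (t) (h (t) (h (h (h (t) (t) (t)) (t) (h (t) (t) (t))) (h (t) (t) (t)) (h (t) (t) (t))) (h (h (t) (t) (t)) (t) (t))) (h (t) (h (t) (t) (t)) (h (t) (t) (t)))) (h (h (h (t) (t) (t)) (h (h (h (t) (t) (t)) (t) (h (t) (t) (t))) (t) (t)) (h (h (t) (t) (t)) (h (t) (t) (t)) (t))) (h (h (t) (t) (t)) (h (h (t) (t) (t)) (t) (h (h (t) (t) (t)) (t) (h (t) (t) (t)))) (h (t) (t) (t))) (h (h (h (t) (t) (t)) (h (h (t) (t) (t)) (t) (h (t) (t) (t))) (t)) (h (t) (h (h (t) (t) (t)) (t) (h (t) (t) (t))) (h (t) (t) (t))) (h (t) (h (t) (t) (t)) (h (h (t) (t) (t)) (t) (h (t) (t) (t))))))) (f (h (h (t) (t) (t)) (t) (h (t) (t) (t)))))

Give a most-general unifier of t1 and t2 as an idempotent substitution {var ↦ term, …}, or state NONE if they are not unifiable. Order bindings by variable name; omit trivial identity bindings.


{y ↦ (h (t) (t) (t)), z1 ↦ (h (h (t) (t) (t)) (t) (h (t) (t) (t)))}


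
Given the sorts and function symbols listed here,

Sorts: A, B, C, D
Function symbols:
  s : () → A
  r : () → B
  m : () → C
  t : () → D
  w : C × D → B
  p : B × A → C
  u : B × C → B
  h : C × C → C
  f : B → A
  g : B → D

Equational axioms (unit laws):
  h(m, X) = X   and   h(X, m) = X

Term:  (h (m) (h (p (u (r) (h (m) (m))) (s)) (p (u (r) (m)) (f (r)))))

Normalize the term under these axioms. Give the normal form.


normal form = (h (p (u (r) (m)) (s)) (p (u (r) (m)) (f (r))))

1. (h (m) (h (p (u (r) (h (m) (m))) (s)) (p (u (r) (m)) (f (r)))))  →  (h (p (u (r) (h (m) (m))) (s)) (p (u (r) (m)) (f (r))))
2. (h (p (u (r) (h (m) (m))) (s)) (p (u (r) (m)) (f (r))))  →  (h (p (u (r) (m)) (s)) (p (u (r) (m)) (f (r))))


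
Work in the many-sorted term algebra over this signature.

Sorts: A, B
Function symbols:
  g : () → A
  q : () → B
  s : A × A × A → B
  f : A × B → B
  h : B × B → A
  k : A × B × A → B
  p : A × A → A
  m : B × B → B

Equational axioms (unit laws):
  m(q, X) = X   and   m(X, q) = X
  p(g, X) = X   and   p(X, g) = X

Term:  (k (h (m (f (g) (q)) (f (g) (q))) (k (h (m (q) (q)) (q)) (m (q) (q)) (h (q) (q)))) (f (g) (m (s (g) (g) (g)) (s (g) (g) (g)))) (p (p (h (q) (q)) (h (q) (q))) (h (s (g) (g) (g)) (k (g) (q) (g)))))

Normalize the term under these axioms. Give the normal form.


normal form = (k (h (m (f (g) (q)) (f (g) (q))) (k (h (q) (q)) (q) (h (q) (q)))) (f (g) (m (s (g) (g) (g)) (s (g) (g) (g)))) (p (p (h (q) (q)) (h (q) (q))) (h (s (g) (g) (g)) (k (g) (q) (g)))))

1. (k (h (m (f (g) (q)) (f (g) (q))) (k (h (m (q) (q)) (q)) (m (q) (q)) (h (q) (q)))) (f (g) (m (s (g) (g) (g)) (s (g) (g) (g)))) (p (p (h (q) (q)) (h (q) (q))) (h (s (g) (g) (g)) (k (g) (q) (g)))))  →  (k (h (m (f (g) (q)) (f (g) (q))) (k (h (q) (q)) (m (q) (q)) (h (q) (q)))) (f (g) (m (s (g) (g) (g)) (s (g) (g) (g)))) (p (p (h (q) (q)) (h (q) (q))) (h (s (g) (g) (g)) (k (g) (q) (g)))))
2. (k (h (m (f (g) (q)) (f (g) (q))) (k (h (q) (q)) (m (q) (q)) (h (q) (q)))) (f (g) (m (s (g) (g) (g)) (s (g) (g) (g)))) (p (p (h (q) (q)) (h (q) (q))) (h (s (g) (g) (g)) (k (g) (q) (g)))))  →  (k (h (m (f (g) (q)) (f (g) (q))) (k (h (q) (q)) (q) (h (q) (q)))) (f (g) (m (s (g) (g) (g)) (s (g) (g) (g)))) (p (p (h (q) (q)) (h (q) (q))) (h (s (g) (g) (g)) (k (g) (q) (g)))))


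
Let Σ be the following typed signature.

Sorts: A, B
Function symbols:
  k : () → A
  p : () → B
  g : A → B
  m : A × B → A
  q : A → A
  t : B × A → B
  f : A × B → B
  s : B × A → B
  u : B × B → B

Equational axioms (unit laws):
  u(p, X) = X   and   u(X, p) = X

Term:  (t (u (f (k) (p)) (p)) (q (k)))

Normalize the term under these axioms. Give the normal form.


normal form = (t (f (k) (p)) (q (k)))

1. (t (u (f (k) (p)) (p)) (q (k)))  →  (t (f (k) (p)) (q (k)))


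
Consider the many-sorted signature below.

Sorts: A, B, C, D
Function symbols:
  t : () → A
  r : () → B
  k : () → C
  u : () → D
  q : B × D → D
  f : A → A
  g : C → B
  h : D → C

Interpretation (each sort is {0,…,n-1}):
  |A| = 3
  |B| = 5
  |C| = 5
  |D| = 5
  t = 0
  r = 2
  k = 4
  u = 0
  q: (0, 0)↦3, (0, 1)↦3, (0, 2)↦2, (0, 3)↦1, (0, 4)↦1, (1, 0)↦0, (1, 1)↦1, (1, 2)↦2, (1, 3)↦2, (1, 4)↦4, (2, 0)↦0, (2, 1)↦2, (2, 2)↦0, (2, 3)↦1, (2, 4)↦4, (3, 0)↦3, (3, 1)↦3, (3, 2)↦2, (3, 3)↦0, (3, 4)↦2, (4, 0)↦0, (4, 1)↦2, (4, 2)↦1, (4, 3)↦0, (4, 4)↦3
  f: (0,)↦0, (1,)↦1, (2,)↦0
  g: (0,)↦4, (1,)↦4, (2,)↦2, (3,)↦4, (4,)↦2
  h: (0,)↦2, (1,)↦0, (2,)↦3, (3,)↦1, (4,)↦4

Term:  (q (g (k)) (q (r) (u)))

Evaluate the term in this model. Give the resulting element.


  k = 4
  (g (k)) = g(4,) = 2
  r = 2
  u = 0
  (q (r) (u)) = q(2, 0) = 0
  (q (g (k)) (q (r) (u))) = q(2, 0) = 0

value = 0


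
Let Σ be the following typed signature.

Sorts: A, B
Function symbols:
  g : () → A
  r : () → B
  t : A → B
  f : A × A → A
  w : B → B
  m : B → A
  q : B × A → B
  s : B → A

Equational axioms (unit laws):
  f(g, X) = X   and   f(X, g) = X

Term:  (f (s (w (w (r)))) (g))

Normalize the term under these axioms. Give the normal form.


1. (f (s (w (w (r)))) (g))  →  (s (w (w (r))))

normal form = (s (w (w (r))))


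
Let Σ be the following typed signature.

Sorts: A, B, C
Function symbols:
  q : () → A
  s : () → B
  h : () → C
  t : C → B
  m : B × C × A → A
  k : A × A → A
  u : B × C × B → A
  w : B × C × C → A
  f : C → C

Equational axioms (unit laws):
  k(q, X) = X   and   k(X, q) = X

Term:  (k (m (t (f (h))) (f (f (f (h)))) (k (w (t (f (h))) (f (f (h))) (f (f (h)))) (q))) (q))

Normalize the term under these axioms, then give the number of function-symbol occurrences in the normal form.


size = 18

1. (k (m (t (f (h))) (f (f (f (h)))) (k (w (t (f (h))) (f (f (h))) (f (f (h)))) (q))) (q))  →  (m (t (f (h))) (f (f (f (h)))) (k (w (t (f (h))) (f (f (h))) (f (f (h)))) (q)))
2. (m (t (f (h))) (f (f (f (h)))) (k (w (t (f (h))) (f (f (h))) (f (f (h)))) (q)))  →  (m (t (f (h))) (f (f (f (h)))) (w (t (f (h))) (f (f (h))) (f (f (h)))))
normal form: (m (t (f (h))) (f (f (f (h)))) (w (t (f (h))) (f (f (h))) (f (f (h)))))


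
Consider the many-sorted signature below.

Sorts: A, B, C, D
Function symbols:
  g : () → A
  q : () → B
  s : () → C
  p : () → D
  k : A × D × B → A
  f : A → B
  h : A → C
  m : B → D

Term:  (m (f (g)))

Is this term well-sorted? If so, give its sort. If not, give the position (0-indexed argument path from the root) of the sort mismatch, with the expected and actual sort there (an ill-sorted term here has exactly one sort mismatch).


well-sorted; sort = D

    (g) : A
  (f (g)) : B
(m (f (g))) : D


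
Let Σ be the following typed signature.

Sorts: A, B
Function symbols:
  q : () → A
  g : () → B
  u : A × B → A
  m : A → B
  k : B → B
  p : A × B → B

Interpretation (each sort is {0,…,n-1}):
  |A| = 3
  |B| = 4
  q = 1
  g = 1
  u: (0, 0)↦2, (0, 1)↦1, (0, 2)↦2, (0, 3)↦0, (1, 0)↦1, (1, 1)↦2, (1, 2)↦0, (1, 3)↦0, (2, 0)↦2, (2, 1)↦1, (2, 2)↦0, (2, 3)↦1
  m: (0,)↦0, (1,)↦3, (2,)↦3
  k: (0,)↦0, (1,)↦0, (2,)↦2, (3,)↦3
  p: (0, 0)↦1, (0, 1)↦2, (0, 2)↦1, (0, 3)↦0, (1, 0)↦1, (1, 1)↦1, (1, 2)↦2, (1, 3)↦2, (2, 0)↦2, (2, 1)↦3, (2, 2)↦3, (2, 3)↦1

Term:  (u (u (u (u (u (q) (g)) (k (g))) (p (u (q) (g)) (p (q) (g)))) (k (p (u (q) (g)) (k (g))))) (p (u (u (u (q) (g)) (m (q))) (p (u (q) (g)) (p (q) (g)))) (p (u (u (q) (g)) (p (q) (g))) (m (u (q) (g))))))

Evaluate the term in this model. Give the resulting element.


  q = 1
  g = 1
  (u (q) (g)) = u(1, 1) = 2
  g = 1
  (k (g)) = k(1,) = 0
  (u (u (q) (g)) (k (g))) = u(2, 0) = 2
  q = 1
  g = 1
  (u (q) (g)) = u(1, 1) = 2
  q = 1
  g = 1
  (p (q) (g)) = p(1, 1) = 1
  (p (u (q) (g)) (p (q) (g))) = p(2, 1) = 3
  (u (u (u (q) (g)) (k (g))) (p (u (q) (g)) (p (q) (g)))) = u(2, 3) = 1
  q = 1
  g = 1
  (u (q) (g)) = u(1, 1) = 2
  g = 1
  (k (g)) = k(1,) = 0
  (p (u (q) (g)) (k (g))) = p(2, 0) = 2
  (k (p (u (q) (g)) (k (g)))) = k(2,) = 2
  (u (u (u (u (q) (g)) (k (g))) (p (u (q) (g)) (p (q) (g)))) (k (p (u (q) (g)) (k (g))))) = u(1, 2) = 0
  q = 1
  g = 1
  (u (q) (g)) = u(1, 1) = 2
  q = 1
  (m (q)) = m(1,) = 3
  (u (u (q) (g)) (m (q))) = u(2, 3) = 1
  q = 1
  g = 1
  (u (q) (g)) = u(1, 1) = 2
  q = 1
  g = 1
  (p (q) (g)) = p(1, 1) = 1
  (p (u (q) (g)) (p (q) (g))) = p(2, 1) = 3
  (u (u (u (q) (g)) (m (q))) (p (u (q) (g)) (p (q) (g)))) = u(1, 3) = 0
  q = 1
  g = 1
  (u (q) (g)) = u(1, 1) = 2
  q = 1
  g = 1
  (p (q) (g)) = p(1, 1) = 1
  (u (u (q) (g)) (p (q) (g))) = u(2, 1) = 1
  q = 1
  g = 1
  (u (q) (g)) = u(1, 1) = 2
  (m (u (q) (g))) = m(2,) = 3
  (p (u (u (q) (g)) (p (q) (g))) (m (u (q) (g)))) = p(1, 3) = 2
  (p (u (u (u (q) (g)) (m (q))) (p (u (q) (g)) (p (q) (g)))) (p (u (u (q) (g)) (p (q) (g))) (m (u (q) (g))))) = p(0, 2) = 1
  (u (u (u (u (u (q) (g)) (k (g))) (p (u (q) (g)) (p (q) (g)))) (k (p (u (q) (g)) (k (g))))) (p (u (u (u (q) (g)) (m (q))) (p (u (q) (g)) (p (q) (g)))) (p (u (u (q) (g)) (p (q) (g))) (m (u (q) (g)))))) = u(0, 1) = 1

value = 1


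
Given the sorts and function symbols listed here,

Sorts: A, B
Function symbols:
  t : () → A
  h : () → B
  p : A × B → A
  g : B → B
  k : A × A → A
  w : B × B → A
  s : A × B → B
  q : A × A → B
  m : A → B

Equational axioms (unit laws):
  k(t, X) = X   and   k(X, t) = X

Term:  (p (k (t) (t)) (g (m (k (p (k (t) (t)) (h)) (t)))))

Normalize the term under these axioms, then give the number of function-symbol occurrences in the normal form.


1. (p (k (t) (t)) (g (m (k (p (k (t) (t)) (h)) (t)))))  →  (p (t) (g (m (k (p (k (t) (t)) (h)) (t)))))
2. (p (t) (g (m (k (p (k (t) (t)) (h)) (t)))))  →  (p (t) (g (m (p (k (t) (t)) (h)))))
3. (p (t) (g (m (p (k (t) (t)) (h)))))  →  (p (t) (g (m (p (t) (h)))))
normal form: (p (t) (g (m (p (t) (h)))))

size = 7


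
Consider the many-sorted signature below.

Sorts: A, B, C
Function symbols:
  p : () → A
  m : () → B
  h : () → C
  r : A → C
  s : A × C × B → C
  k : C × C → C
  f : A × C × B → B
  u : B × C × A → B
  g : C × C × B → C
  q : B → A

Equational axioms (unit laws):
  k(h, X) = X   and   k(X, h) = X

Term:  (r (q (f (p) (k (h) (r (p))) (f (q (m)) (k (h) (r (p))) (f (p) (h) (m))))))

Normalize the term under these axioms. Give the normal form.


1. (r (q (f (p) (k (h) (r (p))) (f (q (m)) (k (h) (r (p))) (f (p) (h) (m))))))  →  (r (q (f (p) (r (p)) (f (q (m)) (k (h) (r (p))) (f (p) (h) (m))))))
2. (r (q (f (p) (r (p)) (f (q (m)) (k (h) (r (p))) (f (p) (h) (m))))))  →  (r (q (f (p) (r (p)) (f (q (m)) (r (p)) (f (p) (h) (m))))))

normal form = (r (q (f (p) (r (p)) (f (q (m)) (r (p)) (f (p) (h) (m))))))


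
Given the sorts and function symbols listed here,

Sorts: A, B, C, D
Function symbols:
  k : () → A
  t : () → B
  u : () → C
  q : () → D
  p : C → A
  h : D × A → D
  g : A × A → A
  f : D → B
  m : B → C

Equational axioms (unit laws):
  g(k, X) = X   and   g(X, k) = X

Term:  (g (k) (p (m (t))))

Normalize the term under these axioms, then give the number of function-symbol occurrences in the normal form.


size = 3

1. (g (k) (p (m (t))))  →  (p (m (t)))
normal form: (p (m (t)))


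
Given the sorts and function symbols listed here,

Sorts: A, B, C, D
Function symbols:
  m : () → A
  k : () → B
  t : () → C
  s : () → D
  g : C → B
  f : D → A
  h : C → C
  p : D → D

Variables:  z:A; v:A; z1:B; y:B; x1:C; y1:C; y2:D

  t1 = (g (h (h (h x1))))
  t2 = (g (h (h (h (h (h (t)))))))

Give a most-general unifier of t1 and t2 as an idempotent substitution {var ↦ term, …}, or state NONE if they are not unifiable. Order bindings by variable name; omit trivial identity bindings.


{x1 ↦ (h (h (t)))}


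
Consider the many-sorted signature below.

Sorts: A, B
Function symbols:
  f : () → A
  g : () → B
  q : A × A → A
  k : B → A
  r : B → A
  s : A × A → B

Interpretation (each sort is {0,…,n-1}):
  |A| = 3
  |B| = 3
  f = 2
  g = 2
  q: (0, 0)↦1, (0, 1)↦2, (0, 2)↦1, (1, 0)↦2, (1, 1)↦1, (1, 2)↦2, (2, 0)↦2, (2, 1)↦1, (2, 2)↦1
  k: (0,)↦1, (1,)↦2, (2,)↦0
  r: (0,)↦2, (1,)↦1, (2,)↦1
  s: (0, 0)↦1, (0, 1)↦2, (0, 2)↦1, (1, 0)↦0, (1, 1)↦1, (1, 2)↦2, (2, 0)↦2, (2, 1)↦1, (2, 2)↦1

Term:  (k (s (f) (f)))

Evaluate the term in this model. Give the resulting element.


value = 2

  f = 2
  f = 2
  (s (f) (f)) = s(2, 2) = 1
  (k (s (f) (f))) = k(1,) = 2


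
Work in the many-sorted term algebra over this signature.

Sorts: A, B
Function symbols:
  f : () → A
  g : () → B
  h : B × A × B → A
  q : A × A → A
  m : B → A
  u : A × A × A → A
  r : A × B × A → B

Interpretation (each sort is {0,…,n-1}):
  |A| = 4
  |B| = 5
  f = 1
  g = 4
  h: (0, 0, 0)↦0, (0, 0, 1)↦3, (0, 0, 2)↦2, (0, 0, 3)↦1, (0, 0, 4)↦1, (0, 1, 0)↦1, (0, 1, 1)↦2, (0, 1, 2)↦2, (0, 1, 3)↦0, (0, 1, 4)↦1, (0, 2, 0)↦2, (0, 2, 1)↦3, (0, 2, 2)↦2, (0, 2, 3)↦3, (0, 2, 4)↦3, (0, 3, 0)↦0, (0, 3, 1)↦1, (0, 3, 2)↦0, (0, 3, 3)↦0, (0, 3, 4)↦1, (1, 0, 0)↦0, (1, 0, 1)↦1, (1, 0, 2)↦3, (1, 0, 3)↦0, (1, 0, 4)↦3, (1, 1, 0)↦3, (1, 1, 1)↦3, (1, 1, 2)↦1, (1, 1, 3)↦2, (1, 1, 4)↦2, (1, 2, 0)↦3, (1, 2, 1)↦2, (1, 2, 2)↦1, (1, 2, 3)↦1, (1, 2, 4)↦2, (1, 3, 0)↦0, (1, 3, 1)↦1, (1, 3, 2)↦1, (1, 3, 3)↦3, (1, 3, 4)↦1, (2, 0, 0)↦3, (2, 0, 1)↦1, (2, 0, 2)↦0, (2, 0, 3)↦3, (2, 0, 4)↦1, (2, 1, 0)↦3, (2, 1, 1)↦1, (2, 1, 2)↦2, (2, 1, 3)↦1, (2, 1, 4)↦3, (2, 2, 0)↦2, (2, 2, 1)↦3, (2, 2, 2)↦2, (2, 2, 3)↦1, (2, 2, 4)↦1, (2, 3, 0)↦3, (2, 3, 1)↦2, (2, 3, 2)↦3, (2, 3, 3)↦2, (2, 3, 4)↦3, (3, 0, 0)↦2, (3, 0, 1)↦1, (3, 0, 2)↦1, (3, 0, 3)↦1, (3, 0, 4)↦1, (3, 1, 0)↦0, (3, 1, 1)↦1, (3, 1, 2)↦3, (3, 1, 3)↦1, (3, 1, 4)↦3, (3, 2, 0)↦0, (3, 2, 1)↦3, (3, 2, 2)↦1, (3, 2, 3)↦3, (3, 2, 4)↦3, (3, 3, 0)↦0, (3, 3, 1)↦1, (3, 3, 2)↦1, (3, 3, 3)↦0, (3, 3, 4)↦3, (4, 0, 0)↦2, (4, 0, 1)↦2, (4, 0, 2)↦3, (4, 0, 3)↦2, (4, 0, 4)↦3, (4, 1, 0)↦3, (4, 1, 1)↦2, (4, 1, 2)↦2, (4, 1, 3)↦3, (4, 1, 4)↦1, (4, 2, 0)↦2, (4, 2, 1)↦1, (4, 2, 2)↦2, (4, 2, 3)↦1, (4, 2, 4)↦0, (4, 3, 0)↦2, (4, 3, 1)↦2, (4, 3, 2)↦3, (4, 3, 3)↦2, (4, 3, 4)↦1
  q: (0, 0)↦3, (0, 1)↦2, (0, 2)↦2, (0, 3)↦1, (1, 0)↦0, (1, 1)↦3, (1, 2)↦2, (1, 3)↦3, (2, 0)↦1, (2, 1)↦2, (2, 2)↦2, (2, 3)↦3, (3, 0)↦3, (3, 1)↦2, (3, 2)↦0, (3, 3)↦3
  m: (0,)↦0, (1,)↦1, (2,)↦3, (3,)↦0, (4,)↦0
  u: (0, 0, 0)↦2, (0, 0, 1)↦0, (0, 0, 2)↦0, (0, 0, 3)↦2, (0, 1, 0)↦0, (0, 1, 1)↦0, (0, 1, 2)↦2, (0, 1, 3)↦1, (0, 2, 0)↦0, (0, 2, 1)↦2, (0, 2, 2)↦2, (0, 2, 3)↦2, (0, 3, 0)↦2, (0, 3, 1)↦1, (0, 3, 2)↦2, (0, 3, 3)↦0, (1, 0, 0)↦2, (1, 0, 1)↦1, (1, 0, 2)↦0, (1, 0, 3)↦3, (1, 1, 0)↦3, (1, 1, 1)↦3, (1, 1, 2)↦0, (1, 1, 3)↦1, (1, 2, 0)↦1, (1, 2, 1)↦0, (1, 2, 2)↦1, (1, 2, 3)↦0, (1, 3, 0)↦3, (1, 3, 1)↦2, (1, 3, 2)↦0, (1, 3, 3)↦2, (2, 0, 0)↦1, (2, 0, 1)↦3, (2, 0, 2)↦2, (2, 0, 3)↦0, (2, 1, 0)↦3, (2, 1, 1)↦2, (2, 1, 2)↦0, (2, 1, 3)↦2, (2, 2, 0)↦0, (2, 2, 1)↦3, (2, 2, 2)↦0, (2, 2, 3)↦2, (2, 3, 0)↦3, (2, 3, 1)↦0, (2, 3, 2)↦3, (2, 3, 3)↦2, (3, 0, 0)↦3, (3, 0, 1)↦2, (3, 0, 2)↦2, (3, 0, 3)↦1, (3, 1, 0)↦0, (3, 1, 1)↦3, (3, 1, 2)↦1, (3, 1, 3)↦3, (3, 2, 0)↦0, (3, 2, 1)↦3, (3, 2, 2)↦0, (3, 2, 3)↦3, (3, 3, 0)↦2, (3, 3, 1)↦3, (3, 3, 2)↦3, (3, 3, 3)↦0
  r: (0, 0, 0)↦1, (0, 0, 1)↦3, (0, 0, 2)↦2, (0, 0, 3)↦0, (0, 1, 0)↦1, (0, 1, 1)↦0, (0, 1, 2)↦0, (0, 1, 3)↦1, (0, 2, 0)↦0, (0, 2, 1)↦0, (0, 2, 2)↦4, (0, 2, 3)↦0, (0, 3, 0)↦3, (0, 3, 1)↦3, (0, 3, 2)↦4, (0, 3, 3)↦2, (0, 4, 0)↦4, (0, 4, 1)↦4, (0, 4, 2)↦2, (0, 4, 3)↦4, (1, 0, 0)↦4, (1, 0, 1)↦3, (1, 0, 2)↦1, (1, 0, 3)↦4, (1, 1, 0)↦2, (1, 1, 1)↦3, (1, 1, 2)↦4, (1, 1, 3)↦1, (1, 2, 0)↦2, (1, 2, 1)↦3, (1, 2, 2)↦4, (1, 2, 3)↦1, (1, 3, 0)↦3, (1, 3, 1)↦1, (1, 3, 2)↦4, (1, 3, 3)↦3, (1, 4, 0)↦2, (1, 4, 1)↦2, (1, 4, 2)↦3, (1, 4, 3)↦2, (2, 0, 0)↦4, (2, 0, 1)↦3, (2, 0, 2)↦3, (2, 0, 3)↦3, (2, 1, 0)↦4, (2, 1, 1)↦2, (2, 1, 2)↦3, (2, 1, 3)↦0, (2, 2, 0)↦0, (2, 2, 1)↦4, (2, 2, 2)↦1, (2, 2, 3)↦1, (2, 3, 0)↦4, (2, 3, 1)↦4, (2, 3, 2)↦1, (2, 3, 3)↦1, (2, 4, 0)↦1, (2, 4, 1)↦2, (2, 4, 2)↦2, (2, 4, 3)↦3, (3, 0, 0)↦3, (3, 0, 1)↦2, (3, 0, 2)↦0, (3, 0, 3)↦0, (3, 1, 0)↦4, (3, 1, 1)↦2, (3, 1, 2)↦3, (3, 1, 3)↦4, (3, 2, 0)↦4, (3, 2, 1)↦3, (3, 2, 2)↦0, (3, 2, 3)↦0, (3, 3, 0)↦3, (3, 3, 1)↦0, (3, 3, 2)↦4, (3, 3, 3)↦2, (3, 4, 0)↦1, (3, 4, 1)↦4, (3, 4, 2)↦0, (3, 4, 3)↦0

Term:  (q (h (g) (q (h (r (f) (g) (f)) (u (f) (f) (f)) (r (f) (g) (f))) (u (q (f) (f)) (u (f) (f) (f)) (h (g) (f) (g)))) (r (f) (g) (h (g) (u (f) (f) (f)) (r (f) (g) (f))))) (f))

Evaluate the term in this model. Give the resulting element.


value = 2

  g = 4
  f = 1
  g = 4
  f = 1
  (r (f) (g) (f)) = r(1, 4, 1) = 2
  f = 1
  f = 1
  f = 1
  (u (f) (f) (f)) = u(1, 1, 1) = 3
  f = 1
  g = 4
  f = 1
  (r (f) (g) (f)) = r(1, 4, 1) = 2
  (h (r (f) (g) (f)) (u (f) (f) (f)) (r (f) (g) (f))) = h(2, 3, 2) = 3
  f = 1
  f = 1
  (q (f) (f)) = q(1, 1) = 3
  f = 1
  f = 1
  f = 1
  (u (f) (f) (f)) = u(1, 1, 1) = 3
  g = 4
  f = 1
  g = 4
  (h (g) (f) (g)) = h(4, 1, 4) = 1
  (u (q (f) (f)) (u (f) (f) (f)) (h (g) (f) (g))) = u(3, 3, 1) = 3
  (q (h (r (f) (g) (f)) (u (f) (f) (f)) (r (f) (g) (f))) (u (q (f) (f)) (u (f) (f) (f)) (h (g) (f) (g)))) = q(3, 3) = 3
  f = 1
  g = 4
  g = 4
  f = 1
  f = 1
  f = 1
  (u (f) (f) (f)) = u(1, 1, 1) = 3
  f = 1
  g = 4
  f = 1
  (r (f) (g) (f)) = r(1, 4, 1) = 2
  (h (g) (u (f) (f) (f)) (r (f) (g) (f))) = h(4, 3, 2) = 3
  (r (f) (g) (h (g) (u (f) (f) (f)) (r (f) (g) (f)))) = r(1, 4, 3) = 2
  (h (g) (q (h (r (f) (g) (f)) (u (f) (f) (f)) (r (f) (g) (f))) (u (q (f) (f)) (u (f) (f) (f)) (h (g) (f) (g)))) (r (f) (g) (h (g) (u (f) (f) (f)) (r (f) (g) (f))))) = h(4, 3, 2) = 3
  f = 1
  (q (h (g) (q (h (r (f) (g) (f)) (u (f) (f) (f)) (r (f) (g) (f))) (u (q (f) (f)) (u (f) (f) (f)) (h (g) (f) (g)))) (r (f) (g) (h (g) (u (f) (f) (f)) (r (f) (g) (f))))) (f)) = q(3, 1) = 2


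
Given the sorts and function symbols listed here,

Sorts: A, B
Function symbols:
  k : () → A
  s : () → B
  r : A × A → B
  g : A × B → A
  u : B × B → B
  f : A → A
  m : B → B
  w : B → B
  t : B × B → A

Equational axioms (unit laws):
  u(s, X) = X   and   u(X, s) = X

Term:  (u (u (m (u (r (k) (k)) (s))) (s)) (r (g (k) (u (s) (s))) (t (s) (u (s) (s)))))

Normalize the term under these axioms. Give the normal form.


1. (u (u (m (u (r (k) (k)) (s))) (s)) (r (g (k) (u (s) (s))) (t (s) (u (s) (s)))))  →  (u (m (u (r (k) (k)) (s))) (r (g (k) (u (s) (s))) (t (s) (u (s) (s)))))
2. (u (m (u (r (k) (k)) (s))) (r (g (k) (u (s) (s))) (t (s) (u (s) (s)))))  →  (u (m (r (k) (k))) (r (g (k) (u (s) (s))) (t (s) (u (s) (s)))))
3. (u (m (r (k) (k))) (r (g (k) (u (s) (s))) (t (s) (u (s) (s)))))  →  (u (m (r (k) (k))) (r (g (k) (s)) (t (s) (u (s) (s)))))
4. (u (m (r (k) (k))) (r (g (k) (s)) (t (s) (u (s) (s)))))  →  (u (m (r (k) (k))) (r (g (k) (s)) (t (s) (s))))

normal form = (u (m (r (k) (k))) (r (g (k) (s)) (t (s) (s))))


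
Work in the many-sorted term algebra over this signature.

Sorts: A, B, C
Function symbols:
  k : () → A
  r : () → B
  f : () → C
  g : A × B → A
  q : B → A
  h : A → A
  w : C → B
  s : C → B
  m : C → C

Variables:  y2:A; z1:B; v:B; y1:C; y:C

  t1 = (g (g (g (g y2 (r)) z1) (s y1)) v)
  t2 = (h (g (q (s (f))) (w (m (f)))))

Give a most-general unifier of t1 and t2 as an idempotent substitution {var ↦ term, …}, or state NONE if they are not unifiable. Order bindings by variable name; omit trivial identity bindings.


NONE (not unifiable)

head clash or occurs-check failure — not unifiable


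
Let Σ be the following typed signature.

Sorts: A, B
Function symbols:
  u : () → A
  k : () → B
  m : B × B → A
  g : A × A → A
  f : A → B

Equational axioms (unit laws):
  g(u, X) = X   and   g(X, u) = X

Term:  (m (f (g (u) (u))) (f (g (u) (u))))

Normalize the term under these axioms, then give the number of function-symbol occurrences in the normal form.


size = 5

1. (m (f (g (u) (u))) (f (g (u) (u))))  →  (m (f (u)) (f (g (u) (u))))
2. (m (f (u)) (f (g (u) (u))))  →  (m (f (u)) (f (u)))
normal form: (m (f (u)) (f (u)))


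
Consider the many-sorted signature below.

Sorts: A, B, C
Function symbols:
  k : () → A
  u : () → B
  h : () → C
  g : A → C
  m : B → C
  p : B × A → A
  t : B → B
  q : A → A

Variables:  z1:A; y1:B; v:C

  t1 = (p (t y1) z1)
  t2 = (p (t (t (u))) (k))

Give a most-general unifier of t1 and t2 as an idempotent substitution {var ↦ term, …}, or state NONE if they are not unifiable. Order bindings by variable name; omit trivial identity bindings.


{y1 ↦ (t (u)), z1 ↦ (k)}


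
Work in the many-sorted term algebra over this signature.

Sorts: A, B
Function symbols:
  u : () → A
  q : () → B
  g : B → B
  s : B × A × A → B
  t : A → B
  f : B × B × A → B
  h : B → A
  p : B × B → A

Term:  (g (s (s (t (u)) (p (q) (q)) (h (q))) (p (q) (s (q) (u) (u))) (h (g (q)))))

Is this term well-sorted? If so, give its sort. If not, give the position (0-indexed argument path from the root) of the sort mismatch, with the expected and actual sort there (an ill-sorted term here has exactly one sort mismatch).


        (u) : A
      (t (u)) : B
        (q) : B
        (q) : B
      (p (q) (q)) : A
        (q) : B
      (h (q)) : A
    (s (t (u)) (p (q) (q)) (h (q))) : B
      (q) : B
        (q) : B
        (u) : A
        (u) : A
      (s (q) (u) (u)) : B
    (p (q) (s (q) (u) (u))) : A
        (q) : B
      (g (q)) : B
    (h (g (q))) : A
  (s (s (t (u)) (p (q) (q)) (h (q))) (p (q) (s (q) (u) (u))) (h (g (q)))) : B
(g (s (s (t (u)) (p (q) (q)) (h (q))) (p (q) (s (q) (u) (u))) (h (g (q))))) : B

well-sorted; sort = B


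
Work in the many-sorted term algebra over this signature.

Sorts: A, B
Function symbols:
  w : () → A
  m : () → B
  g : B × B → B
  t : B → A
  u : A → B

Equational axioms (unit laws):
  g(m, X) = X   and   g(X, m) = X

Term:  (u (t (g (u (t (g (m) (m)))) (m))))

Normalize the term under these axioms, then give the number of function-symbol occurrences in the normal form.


size = 5

1. (u (t (g (u (t (g (m) (m)))) (m))))  →  (u (t (u (t (g (m) (m))))))
2. (u (t (u (t (g (m) (m))))))  →  (u (t (u (t (m)))))
normal form: (u (t (u (t (m)))))


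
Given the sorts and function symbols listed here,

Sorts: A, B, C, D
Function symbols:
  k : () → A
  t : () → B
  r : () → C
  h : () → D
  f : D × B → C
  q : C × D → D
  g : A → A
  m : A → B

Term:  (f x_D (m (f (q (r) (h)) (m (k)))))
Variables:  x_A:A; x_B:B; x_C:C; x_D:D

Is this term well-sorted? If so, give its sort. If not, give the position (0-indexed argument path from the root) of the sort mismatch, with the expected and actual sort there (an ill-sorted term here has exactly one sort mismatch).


  x_D : D
        (r) : C
        (h) : D
      (q (r) (h)) : D
        (k) : A
      (m (k)) : B
    (f (q (r) (h)) (m (k))) : C
  (m (f (q (r) (h)) (m (k)))) : ✗ arg 0 at [1, 0] has sort C, expected A

ill-sorted at position [1, 0]: expected A, got C


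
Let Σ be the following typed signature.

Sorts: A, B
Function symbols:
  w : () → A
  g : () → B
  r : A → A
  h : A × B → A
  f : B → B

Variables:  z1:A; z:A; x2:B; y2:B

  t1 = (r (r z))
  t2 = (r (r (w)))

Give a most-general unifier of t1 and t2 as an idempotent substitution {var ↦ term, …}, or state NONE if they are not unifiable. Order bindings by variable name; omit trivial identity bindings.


{z ↦ (w)}


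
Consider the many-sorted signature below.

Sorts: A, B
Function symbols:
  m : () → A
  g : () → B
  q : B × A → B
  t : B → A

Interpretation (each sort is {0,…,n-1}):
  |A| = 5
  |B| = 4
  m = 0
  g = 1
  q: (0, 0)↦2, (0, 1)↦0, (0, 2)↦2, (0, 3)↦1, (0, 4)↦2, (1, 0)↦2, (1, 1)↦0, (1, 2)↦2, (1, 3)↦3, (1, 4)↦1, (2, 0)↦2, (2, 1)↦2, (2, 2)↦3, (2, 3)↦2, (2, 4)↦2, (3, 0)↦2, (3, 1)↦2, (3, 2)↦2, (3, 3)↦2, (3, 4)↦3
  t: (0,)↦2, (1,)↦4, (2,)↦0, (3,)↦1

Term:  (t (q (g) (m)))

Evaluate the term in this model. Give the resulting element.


  g = 1
  m = 0
  (q (g) (m)) = q(1, 0) = 2
  (t (q (g) (m))) = t(2,) = 0

value = 0


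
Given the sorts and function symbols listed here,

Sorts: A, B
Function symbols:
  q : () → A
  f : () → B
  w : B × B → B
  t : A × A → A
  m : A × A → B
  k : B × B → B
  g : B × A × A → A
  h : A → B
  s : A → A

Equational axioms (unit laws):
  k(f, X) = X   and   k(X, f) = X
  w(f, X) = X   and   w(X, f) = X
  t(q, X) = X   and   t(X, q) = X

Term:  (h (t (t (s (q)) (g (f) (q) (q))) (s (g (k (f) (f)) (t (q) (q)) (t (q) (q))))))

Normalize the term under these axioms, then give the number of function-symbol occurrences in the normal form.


size = 14

1. (h (t (t (s (q)) (g (f) (q) (q))) (s (g (k (f) (f)) (t (q) (q)) (t (q) (q))))))  →  (h (t (t (s (q)) (g (f) (q) (q))) (s (g (f) (t (q) (q)) (t (q) (q))))))
2. (h (t (t (s (q)) (g (f) (q) (q))) (s (g (f) (t (q) (q)) (t (q) (q))))))  →  (h (t (t (s (q)) (g (f) (q) (q))) (s (g (f) (q) (t (q) (q))))))
3. (h (t (t (s (q)) (g (f) (q) (q))) (s (g (f) (q) (t (q) (q))))))  →  (h (t (t (s (q)) (g (f) (q) (q))) (s (g (f) (q) (q)))))
normal form: (h (t (t (s (q)) (g (f) (q) (q))) (s (g (f) (q) (q)))))


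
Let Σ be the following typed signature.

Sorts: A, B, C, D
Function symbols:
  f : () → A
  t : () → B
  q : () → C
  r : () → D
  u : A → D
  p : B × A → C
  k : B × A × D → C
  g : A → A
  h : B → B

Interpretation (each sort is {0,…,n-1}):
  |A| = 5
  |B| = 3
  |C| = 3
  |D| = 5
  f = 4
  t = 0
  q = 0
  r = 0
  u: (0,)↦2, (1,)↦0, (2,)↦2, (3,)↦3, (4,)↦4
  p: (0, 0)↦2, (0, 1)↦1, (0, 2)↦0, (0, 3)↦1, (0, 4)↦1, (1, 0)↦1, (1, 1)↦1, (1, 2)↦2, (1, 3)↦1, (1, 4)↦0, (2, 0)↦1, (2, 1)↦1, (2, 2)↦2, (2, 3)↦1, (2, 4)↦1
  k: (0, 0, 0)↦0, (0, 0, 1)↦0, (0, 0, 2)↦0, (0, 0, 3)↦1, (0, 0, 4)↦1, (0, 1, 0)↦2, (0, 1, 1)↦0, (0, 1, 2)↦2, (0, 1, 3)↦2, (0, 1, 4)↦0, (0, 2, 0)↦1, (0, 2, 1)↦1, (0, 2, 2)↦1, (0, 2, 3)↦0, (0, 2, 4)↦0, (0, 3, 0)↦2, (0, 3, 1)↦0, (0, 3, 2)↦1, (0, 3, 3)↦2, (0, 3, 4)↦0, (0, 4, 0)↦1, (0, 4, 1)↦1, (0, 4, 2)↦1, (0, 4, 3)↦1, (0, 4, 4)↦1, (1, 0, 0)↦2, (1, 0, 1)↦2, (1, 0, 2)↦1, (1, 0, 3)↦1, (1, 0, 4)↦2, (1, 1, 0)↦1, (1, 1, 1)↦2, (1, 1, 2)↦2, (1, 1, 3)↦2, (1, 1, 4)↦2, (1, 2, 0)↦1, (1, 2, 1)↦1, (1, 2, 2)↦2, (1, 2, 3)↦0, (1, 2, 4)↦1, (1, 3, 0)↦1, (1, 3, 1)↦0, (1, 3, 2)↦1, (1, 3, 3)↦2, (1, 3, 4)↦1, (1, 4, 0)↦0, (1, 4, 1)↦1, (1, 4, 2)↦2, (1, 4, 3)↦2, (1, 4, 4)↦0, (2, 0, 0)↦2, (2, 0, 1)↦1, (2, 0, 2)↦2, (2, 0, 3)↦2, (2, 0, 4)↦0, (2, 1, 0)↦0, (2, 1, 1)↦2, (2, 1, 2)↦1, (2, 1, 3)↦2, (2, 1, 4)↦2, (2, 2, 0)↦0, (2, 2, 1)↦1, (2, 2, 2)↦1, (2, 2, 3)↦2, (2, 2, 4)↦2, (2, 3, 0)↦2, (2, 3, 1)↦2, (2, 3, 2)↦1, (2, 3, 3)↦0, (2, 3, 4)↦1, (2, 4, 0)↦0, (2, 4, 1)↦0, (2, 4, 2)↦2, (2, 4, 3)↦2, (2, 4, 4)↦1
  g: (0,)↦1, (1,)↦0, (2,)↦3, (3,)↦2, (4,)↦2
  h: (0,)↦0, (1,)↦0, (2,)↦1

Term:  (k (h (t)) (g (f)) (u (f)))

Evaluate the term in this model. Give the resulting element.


  t = 0
  (h (t)) = h(0,) = 0
  f = 4
  (g (f)) = g(4,) = 2
  f = 4
  (u (f)) = u(4,) = 4
  (k (h (t)) (g (f)) (u (f))) = k(0, 2, 4) = 0

value = 0


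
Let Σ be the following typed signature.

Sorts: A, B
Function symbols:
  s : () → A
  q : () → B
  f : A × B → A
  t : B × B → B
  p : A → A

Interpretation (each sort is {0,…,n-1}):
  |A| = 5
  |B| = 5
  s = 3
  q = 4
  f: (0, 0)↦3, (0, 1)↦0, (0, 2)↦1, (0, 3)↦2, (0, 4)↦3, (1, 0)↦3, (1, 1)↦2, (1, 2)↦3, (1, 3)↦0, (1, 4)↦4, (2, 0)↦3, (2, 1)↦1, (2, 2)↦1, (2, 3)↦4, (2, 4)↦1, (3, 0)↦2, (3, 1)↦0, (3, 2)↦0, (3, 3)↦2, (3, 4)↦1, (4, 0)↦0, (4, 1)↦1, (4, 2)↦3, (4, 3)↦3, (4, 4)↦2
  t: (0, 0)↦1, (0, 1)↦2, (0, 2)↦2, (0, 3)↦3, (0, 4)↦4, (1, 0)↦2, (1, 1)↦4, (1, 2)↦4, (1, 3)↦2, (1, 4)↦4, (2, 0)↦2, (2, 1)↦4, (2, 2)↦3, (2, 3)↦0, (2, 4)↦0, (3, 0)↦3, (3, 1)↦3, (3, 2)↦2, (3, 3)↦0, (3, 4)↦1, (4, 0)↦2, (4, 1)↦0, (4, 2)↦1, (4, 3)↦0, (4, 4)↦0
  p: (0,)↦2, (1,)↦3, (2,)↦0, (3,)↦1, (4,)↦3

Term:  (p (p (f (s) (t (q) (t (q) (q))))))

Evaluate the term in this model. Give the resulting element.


value = 0

  s = 3
  q = 4
  q = 4
  q = 4
  (t (q) (q)) = t(4, 4) = 0
  (t (q) (t (q) (q))) = t(4, 0) = 2
  (f (s) (t (q) (t (q) (q)))) = f(3, 2) = 0
  (p (f (s) (t (q) (t (q) (q))))) = p(0,) = 2
  (p (p (f (s) (t (q) (t (q) (q)))))) = p(2,) = 0


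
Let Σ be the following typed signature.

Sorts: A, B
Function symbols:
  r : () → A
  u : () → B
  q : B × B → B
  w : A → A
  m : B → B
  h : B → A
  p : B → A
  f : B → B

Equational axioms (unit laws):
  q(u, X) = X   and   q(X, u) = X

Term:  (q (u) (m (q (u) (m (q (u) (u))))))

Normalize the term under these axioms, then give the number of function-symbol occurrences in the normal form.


1. (q (u) (m (q (u) (m (q (u) (u))))))  →  (m (q (u) (m (q (u) (u)))))
2. (m (q (u) (m (q (u) (u)))))  →  (m (m (q (u) (u))))
3. (m (m (q (u) (u))))  →  (m (m (u)))
normal form: (m (m (u)))

size = 3


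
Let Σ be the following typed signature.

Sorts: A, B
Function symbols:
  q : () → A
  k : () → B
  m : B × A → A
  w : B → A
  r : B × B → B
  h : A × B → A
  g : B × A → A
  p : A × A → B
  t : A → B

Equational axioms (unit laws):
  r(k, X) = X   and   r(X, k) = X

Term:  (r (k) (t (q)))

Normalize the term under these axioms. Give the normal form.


normal form = (t (q))

1. (r (k) (t (q)))  →  (t (q))


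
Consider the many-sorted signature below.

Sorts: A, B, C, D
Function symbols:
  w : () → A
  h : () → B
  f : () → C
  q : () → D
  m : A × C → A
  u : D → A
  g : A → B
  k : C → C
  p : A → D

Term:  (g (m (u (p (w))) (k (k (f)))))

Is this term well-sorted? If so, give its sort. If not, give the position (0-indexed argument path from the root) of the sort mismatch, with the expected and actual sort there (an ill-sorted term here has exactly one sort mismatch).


well-sorted; sort = B

        (w) : A
      (p (w)) : D
    (u (p (w))) : A
        (f) : C
      (k (f)) : C
    (k (k (f))) : C
  (m (u (p (w))) (k (k (f)))) : A
(g (m (u (p (w))) (k (k (f))))) : B
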